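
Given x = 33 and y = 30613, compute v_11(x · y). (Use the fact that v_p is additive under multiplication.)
v_11(1010229) = 4

v_p(x) = 1 (factor: 33 = 11^1 · 3); v_p(y) = 3 (factor: 30613 = 11^3 · 23). Additivity: v_p(xy) = v_p(x) + v_p(y) = 1 + 3 = 4. (Direct check: xy = 1010229 = 11^4 · (69).)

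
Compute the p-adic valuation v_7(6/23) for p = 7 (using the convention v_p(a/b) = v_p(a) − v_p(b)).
v_7(6/23) = 0

Factor powers of 7 from the numerator and denominator of the reduced fraction: 6 = 7^0 · 6 and 23 = 7^0 · 23. Apply v_p(a/b) = v_p(a) − v_p(b): v_7(6/23) = 0 − 0 = 0.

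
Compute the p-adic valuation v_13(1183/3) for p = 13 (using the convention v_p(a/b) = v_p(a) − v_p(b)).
v_13(1183/3) = 2

Factor powers of 13 from the numerator and denominator of the reduced fraction: 1183 = 13^2 · 7 and 3 = 13^0 · 3. Apply v_p(a/b) = v_p(a) − v_p(b): v_13(1183/3) = 2 − 0 = 2.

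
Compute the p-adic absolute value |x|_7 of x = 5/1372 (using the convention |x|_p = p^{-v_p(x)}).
|5/1372|_7 = 343

Step 1 — compute v_7(x) by factoring powers of 7 out of the numerator and denominator: v_7(5/1372) = -3. Step 2 — apply |x|_p = p^{-v_p(x)} = 7^{3} = 343.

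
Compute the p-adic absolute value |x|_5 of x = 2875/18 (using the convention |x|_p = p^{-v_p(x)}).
|2875/18|_5 = 1/125

Step 1 — compute v_5(x) by factoring powers of 5 out of the numerator and denominator: v_5(2875/18) = 3. Step 2 — apply |x|_p = p^{-v_p(x)} = 5^{-3} = 1/125.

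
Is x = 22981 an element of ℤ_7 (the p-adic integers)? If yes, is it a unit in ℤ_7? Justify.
x ∈ ℤ_7 but not a unit; v_7(x) = 3 > 0

ℤ_7 = {x ∈ ℚ_7 : v_7(x) ≥ 0} and ℤ_7^× = {x ∈ ℤ_7 : v_7(x) = 0}. Here v_7(22981) = v_7(num) − v_7(den) = 3; compare against these criteria.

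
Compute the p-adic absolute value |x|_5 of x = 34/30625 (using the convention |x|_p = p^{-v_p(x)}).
|34/30625|_5 = 625

Step 1 — compute v_5(x) by factoring powers of 5 out of the numerator and denominator: v_5(34/30625) = -4. Step 2 — apply |x|_p = p^{-v_p(x)} = 5^{4} = 625.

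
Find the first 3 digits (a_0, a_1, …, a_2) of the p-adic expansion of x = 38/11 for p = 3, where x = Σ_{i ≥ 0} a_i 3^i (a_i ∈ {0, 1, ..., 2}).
(a_0, …, a_2) = (1, 0, 0)

v_3(38/11) = 0 (numerator and denominator both coprime to 3), so x ∈ ℤ_3^×. Compute digits iteratively via a_i = x_i mod 3, x_{i+1} = (x_i − a_i)/3, with x_0 = x:
  x_0 = 38/11;  a_0 = 1;  x_1 = (x_0 − 1)/3 = 9/11
  x_1 = 9/11;  a_1 = 0;  x_2 = (x_1 − 0)/3 = 3/11
  x_2 = 3/11;  a_2 = 0;  x_3 = (x_2 − 0)/3 = 1/11
Digits: (1, 0, 0).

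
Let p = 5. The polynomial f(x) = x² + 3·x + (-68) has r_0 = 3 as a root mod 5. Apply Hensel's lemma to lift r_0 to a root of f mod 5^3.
r_2 = 78 (mod 125)

Hensel: r_{i+1} = r_i − f(r_i)·(f′(r_i))^{-1} mod 5^{i+2}, f′(x) = 2x + 3. Iterate:
  r_0 = 3 (mod 5)
  r_1 = 3 (mod 25)
  r_2 = 78 (mod 125)
Final: r = 78 satisfies f(r) ≡ 0 mod 5^3.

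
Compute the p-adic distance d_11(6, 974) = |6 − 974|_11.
d_11(6, 974) = 1/121

Step 1 — x − y = 6 − 974 = -968. Step 2 — v_11(-968) = 2 (factor: -968 = −(11^2 · 8); the sign does not affect v_p). Step 3 — |x − y|_11 = 11^{-2} = 1/121.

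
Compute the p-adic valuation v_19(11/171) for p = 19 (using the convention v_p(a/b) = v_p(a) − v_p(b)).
v_19(11/171) = -1

Factor powers of 19 from the numerator and denominator of the reduced fraction: 11 = 19^0 · 11 and 171 = 19^1 · 9. Apply v_p(a/b) = v_p(a) − v_p(b): v_19(11/171) = 0 − 1 = -1.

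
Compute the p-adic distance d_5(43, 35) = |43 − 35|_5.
d_5(43, 35) = 1

Step 1 — x − y = 43 − 35 = 8. Step 2 — v_5(8) = 0 (factor: 8 = (5^0 · 8); the sign does not affect v_p). Step 3 — |x − y|_5 = 5^{0} = 1.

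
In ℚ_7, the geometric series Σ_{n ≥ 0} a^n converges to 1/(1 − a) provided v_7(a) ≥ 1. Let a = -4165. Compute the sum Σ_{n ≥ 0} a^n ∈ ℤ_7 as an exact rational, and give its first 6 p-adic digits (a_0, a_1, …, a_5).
Σ a^n = 1/(1 − a) = 1/4166;  first 6 digits = (1, 0, 6, 1, 6, 2)

v_7(a) = 2 ≥ 1, so the series converges in ℤ_7 to 1/(1 − a) = 1/(1 − (-4165)) = 1/4166. Expand this rational in ℤ_7: compute digits iteratively via d_i = x_i mod 7, x_{i+1} = (x_i − d_i)/7. The first 6 digits are (1, 0, 6, 1, 6, 2).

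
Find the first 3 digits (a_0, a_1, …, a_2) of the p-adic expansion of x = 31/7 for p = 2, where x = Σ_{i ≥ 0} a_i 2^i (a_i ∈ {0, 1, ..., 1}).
(a_0, …, a_2) = (1, 0, 0)

v_2(31/7) = 0 (numerator and denominator both coprime to 2), so x ∈ ℤ_2^×. Compute digits iteratively via a_i = x_i mod 2, x_{i+1} = (x_i − a_i)/2, with x_0 = x:
  x_0 = 31/7;  a_0 = 1;  x_1 = (x_0 − 1)/2 = 12/7
  x_1 = 12/7;  a_1 = 0;  x_2 = (x_1 − 0)/2 = 6/7
  x_2 = 6/7;  a_2 = 0;  x_3 = (x_2 − 0)/2 = 3/7
Digits: (1, 0, 0).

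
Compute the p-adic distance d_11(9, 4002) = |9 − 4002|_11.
d_11(9, 4002) = 1/1331

Step 1 — x − y = 9 − 4002 = -3993. Step 2 — v_11(-3993) = 3 (factor: -3993 = −(11^3 · 3); the sign does not affect v_p). Step 3 — |x − y|_11 = 11^{-3} = 1/1331.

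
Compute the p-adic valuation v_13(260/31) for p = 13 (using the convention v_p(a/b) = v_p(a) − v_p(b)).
v_13(260/31) = 1

Factor powers of 13 from the numerator and denominator of the reduced fraction: 260 = 13^1 · 20 and 31 = 13^0 · 31. Apply v_p(a/b) = v_p(a) − v_p(b): v_13(260/31) = 1 − 0 = 1.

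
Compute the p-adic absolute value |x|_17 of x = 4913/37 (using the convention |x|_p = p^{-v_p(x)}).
|4913/37|_17 = 1/4913

Step 1 — compute v_17(x) by factoring powers of 17 out of the numerator and denominator: v_17(4913/37) = 3. Step 2 — apply |x|_p = p^{-v_p(x)} = 17^{-3} = 1/4913.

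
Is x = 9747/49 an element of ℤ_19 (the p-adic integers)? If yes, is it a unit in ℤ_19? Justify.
x ∈ ℤ_19 but not a unit; v_19(x) = 2 > 0

ℤ_19 = {x ∈ ℚ_19 : v_19(x) ≥ 0} and ℤ_19^× = {x ∈ ℤ_19 : v_19(x) = 0}. Here v_19(9747/49) = v_19(num) − v_19(den) = 2; compare against these criteria.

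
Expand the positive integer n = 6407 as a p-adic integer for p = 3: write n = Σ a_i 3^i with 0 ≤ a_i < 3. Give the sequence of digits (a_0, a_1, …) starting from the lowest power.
(a_0, a_1, …) = (2, 2, 0, 0, 1, 2, 2, 2)

Repeated division by 3 gives the digits low-to-high: 6407 = 2 + 2·3^1 + 1·3^4 + 2·3^5 + 2·3^6 + 2·3^7. Digit sequence: (2, 2, 0, 0, 1, 2, 2, 2).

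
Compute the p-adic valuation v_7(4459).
v_7(4459) = 3

v_7(n) is the largest exponent k such that 7^k divides n. Factor out: 4459 = 7^3 · 13. (Sign doesn't affect v_p.) So v_7(4459) = 3.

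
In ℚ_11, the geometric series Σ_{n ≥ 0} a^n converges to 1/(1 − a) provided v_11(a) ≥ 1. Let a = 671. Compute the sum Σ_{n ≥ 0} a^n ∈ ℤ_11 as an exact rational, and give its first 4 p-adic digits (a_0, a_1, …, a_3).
Σ a^n = 1/(1 − a) = -1/670;  first 4 digits = (1, 6, 8, 4)

v_11(a) = 1 ≥ 1, so the series converges in ℤ_11 to 1/(1 − a) = 1/(1 − 671) = -1/670. Expand this rational in ℤ_11: compute digits iteratively via d_i = x_i mod 11, x_{i+1} = (x_i − d_i)/11. The first 4 digits are (1, 6, 8, 4).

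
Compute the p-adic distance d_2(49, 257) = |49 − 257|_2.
d_2(49, 257) = 1/16

Step 1 — x − y = 49 − 257 = -208. Step 2 — v_2(-208) = 4 (factor: -208 = −(2^4 · 13); the sign does not affect v_p). Step 3 — |x − y|_2 = 2^{-4} = 1/16.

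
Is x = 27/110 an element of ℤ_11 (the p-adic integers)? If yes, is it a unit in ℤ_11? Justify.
x ∉ ℤ_11 (v_11(x) = -1 < 0)

ℤ_11 = {x ∈ ℚ_11 : v_11(x) ≥ 0} and ℤ_11^× = {x ∈ ℤ_11 : v_11(x) = 0}. Here v_11(27/110) = v_11(num) − v_11(den) = -1; compare against these criteria.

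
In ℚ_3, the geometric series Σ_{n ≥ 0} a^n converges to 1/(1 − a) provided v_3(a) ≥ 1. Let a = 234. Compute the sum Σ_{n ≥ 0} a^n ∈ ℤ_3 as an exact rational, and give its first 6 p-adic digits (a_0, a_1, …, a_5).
Σ a^n = 1/(1 − a) = -1/233;  first 6 digits = (1, 0, 2, 2, 0, 1)

v_3(a) = 2 ≥ 1, so the series converges in ℤ_3 to 1/(1 − a) = 1/(1 − 234) = -1/233. Expand this rational in ℤ_3: compute digits iteratively via d_i = x_i mod 3, x_{i+1} = (x_i − d_i)/3. The first 6 digits are (1, 0, 2, 2, 0, 1).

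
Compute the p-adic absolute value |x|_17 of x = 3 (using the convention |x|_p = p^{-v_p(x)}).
|3|_17 = 1

Step 1 — compute v_17(x) by factoring powers of 17 out of the numerator and denominator: v_17(3) = 0. Step 2 — apply |x|_p = p^{-v_p(x)} = 17^{0} = 1.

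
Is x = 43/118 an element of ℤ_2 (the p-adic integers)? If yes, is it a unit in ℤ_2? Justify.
x ∉ ℤ_2 (v_2(x) = -1 < 0)

ℤ_2 = {x ∈ ℚ_2 : v_2(x) ≥ 0} and ℤ_2^× = {x ∈ ℤ_2 : v_2(x) = 0}. Here v_2(43/118) = v_2(num) − v_2(den) = -1; compare against these criteria.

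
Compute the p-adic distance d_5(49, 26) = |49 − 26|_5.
d_5(49, 26) = 1

Step 1 — x − y = 49 − 26 = 23. Step 2 — v_5(23) = 0 (factor: 23 = (5^0 · 23); the sign does not affect v_p). Step 3 — |x − y|_5 = 5^{0} = 1.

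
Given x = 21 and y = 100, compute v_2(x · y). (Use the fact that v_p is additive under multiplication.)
v_2(2100) = 2

v_p(x) = 0 (factor: 21 = 2^0 · 21); v_p(y) = 2 (factor: 100 = 2^2 · 25). Additivity: v_p(xy) = v_p(x) + v_p(y) = 0 + 2 = 2. (Direct check: xy = 2100 = 2^2 · (525).)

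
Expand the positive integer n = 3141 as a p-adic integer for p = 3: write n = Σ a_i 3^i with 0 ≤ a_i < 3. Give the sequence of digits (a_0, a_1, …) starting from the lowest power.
(a_0, a_1, …) = (0, 0, 1, 2, 2, 0, 1, 1)

Repeated division by 3 gives the digits low-to-high: 3141 = 1·3^2 + 2·3^3 + 2·3^4 + 1·3^6 + 1·3^7. Digit sequence: (0, 0, 1, 2, 2, 0, 1, 1).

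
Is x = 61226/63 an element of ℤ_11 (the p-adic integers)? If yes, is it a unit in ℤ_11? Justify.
x ∈ ℤ_11 but not a unit; v_11(x) = 3 > 0

ℤ_11 = {x ∈ ℚ_11 : v_11(x) ≥ 0} and ℤ_11^× = {x ∈ ℤ_11 : v_11(x) = 0}. Here v_11(61226/63) = v_11(num) − v_11(den) = 3; compare against these criteria.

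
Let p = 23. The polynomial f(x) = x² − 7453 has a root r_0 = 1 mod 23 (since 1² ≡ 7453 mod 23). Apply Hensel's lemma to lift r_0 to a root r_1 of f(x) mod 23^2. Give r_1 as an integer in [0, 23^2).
r_1 = 24 (mod 529)

Hensel's recurrence: r_{i+1} = r_i − f(r_i)·(f′(r_i))^{-1} mod 23^{i+2}, with f′(x) = 2x. Iterate:
  r_0 = 1 (mod 23)
  r_1 = 24 (mod 529)
Final: r_1 = 24, and one checks f(r_1) ≡ 0 mod 23^2.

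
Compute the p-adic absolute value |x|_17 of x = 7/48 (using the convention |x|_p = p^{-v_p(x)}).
|7/48|_17 = 1

Step 1 — compute v_17(x) by factoring powers of 17 out of the numerator and denominator: v_17(7/48) = 0. Step 2 — apply |x|_p = p^{-v_p(x)} = 17^{0} = 1.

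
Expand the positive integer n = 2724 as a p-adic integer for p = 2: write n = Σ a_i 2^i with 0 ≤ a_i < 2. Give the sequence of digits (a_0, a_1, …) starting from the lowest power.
(a_0, a_1, …) = (0, 0, 1, 0, 0, 1, 0, 1, 0, 1, 0, 1)

Repeated division by 2 gives the digits low-to-high: 2724 = 1·2^2 + 1·2^5 + 1·2^7 + 1·2^9 + 1·2^11. Digit sequence: (0, 0, 1, 0, 0, 1, 0, 1, 0, 1, 0, 1).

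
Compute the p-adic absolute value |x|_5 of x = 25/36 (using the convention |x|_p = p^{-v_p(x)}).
|25/36|_5 = 1/25

Step 1 — compute v_5(x) by factoring powers of 5 out of the numerator and denominator: v_5(25/36) = 2. Step 2 — apply |x|_p = p^{-v_p(x)} = 5^{-2} = 1/25.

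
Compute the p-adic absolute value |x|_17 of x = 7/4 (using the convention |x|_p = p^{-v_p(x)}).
|7/4|_17 = 1

Step 1 — compute v_17(x) by factoring powers of 17 out of the numerator and denominator: v_17(7/4) = 0. Step 2 — apply |x|_p = p^{-v_p(x)} = 17^{0} = 1.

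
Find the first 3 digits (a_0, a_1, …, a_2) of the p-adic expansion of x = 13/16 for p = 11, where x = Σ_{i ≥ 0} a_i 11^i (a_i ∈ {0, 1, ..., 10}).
(a_0, …, a_2) = (7, 7, 0)

v_11(13/16) = 0 (numerator and denominator both coprime to 11), so x ∈ ℤ_11^×. Compute digits iteratively via a_i = x_i mod 11, x_{i+1} = (x_i − a_i)/11, with x_0 = x:
  x_0 = 13/16;  a_0 = 7;  x_1 = (x_0 − 7)/11 = -9/16
  x_1 = -9/16;  a_1 = 7;  x_2 = (x_1 − 7)/11 = -11/16
  x_2 = -11/16;  a_2 = 0;  x_3 = (x_2 − 0)/11 = -1/16
Digits: (7, 7, 0).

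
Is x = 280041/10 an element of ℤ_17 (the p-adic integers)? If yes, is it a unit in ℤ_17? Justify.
x ∈ ℤ_17 but not a unit; v_17(x) = 3 > 0

ℤ_17 = {x ∈ ℚ_17 : v_17(x) ≥ 0} and ℤ_17^× = {x ∈ ℤ_17 : v_17(x) = 0}. Here v_17(280041/10) = v_17(num) − v_17(den) = 3; compare against these criteria.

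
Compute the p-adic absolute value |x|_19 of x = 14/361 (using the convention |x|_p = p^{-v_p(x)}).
|14/361|_19 = 361

Step 1 — compute v_19(x) by factoring powers of 19 out of the numerator and denominator: v_19(14/361) = -2. Step 2 — apply |x|_p = p^{-v_p(x)} = 19^{2} = 361.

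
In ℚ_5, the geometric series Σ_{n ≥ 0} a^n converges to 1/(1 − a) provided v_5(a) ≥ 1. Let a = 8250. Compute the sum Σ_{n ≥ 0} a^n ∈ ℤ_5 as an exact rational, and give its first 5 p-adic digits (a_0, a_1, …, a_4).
Σ a^n = 1/(1 − a) = -1/8249;  first 5 digits = (1, 0, 0, 1, 3)

v_5(a) = 3 ≥ 1, so the series converges in ℤ_5 to 1/(1 − a) = 1/(1 − 8250) = -1/8249. Expand this rational in ℤ_5: compute digits iteratively via d_i = x_i mod 5, x_{i+1} = (x_i − d_i)/5. The first 5 digits are (1, 0, 0, 1, 3).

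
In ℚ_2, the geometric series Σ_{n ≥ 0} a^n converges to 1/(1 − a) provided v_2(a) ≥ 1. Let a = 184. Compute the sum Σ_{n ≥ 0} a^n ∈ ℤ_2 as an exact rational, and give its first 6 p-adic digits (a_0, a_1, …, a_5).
Σ a^n = 1/(1 − a) = -1/183;  first 6 digits = (1, 0, 0, 1, 1, 1)

v_2(a) = 3 ≥ 1, so the series converges in ℤ_2 to 1/(1 − a) = 1/(1 − 184) = -1/183. Expand this rational in ℤ_2: compute digits iteratively via d_i = x_i mod 2, x_{i+1} = (x_i − d_i)/2. The first 6 digits are (1, 0, 0, 1, 1, 1).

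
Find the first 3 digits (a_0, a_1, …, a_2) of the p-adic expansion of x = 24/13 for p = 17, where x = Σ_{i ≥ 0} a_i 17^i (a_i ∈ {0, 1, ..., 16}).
(a_0, …, a_2) = (11, 6, 14)

v_17(24/13) = 0 (numerator and denominator both coprime to 17), so x ∈ ℤ_17^×. Compute digits iteratively via a_i = x_i mod 17, x_{i+1} = (x_i − a_i)/17, with x_0 = x:
  x_0 = 24/13;  a_0 = 11;  x_1 = (x_0 − 11)/17 = -7/13
  x_1 = -7/13;  a_1 = 6;  x_2 = (x_1 − 6)/17 = -5/13
  x_2 = -5/13;  a_2 = 14;  x_3 = (x_2 − 14)/17 = -11/13
Digits: (11, 6, 14).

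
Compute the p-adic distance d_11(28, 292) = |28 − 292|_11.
d_11(28, 292) = 1/11

Step 1 — x − y = 28 − 292 = -264. Step 2 — v_11(-264) = 1 (factor: -264 = −(11^1 · 24); the sign does not affect v_p). Step 3 — |x − y|_11 = 11^{-1} = 1/11.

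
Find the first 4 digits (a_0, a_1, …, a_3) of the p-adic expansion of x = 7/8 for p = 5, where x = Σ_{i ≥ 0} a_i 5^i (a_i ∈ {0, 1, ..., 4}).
(a_0, …, a_3) = (4, 0, 3, 0)

v_5(7/8) = 0 (numerator and denominator both coprime to 5), so x ∈ ℤ_5^×. Compute digits iteratively via a_i = x_i mod 5, x_{i+1} = (x_i − a_i)/5, with x_0 = x:
  x_0 = 7/8;  a_0 = 4;  x_1 = (x_0 − 4)/5 = -5/8
  x_1 = -5/8;  a_1 = 0;  x_2 = (x_1 − 0)/5 = -1/8
  x_2 = -1/8;  a_2 = 3;  x_3 = (x_2 − 3)/5 = -5/8
  x_3 = -5/8;  a_3 = 0;  x_4 = (x_3 − 0)/5 = -1/8
Digits: (4, 0, 3, 0).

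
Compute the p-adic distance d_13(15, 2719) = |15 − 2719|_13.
d_13(15, 2719) = 1/169

Step 1 — x − y = 15 − 2719 = -2704. Step 2 — v_13(-2704) = 2 (factor: -2704 = −(13^2 · 16); the sign does not affect v_p). Step 3 — |x − y|_13 = 13^{-2} = 1/169.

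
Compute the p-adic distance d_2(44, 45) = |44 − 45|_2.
d_2(44, 45) = 1

Step 1 — x − y = 44 − 45 = -1. Step 2 — v_2(-1) = 0 (factor: -1 = −(2^0 · 1); the sign does not affect v_p). Step 3 — |x − y|_2 = 2^{0} = 1.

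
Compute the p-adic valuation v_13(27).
v_13(27) = 0

v_13(n) is the largest exponent k such that 13^k divides n. Factor out: 27 = 13^0 · 27. (Sign doesn't affect v_p.) So v_13(27) = 0.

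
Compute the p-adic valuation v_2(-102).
v_2(-102) = 1

v_2(n) is the largest exponent k such that 2^k divides n. Factor out: -102 = -2^1 · 51. (Sign doesn't affect v_p.) So v_2(-102) = 1.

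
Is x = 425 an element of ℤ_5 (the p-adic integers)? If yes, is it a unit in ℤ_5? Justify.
x ∈ ℤ_5 but not a unit; v_5(x) = 2 > 0

ℤ_5 = {x ∈ ℚ_5 : v_5(x) ≥ 0} and ℤ_5^× = {x ∈ ℤ_5 : v_5(x) = 0}. Here v_5(425) = v_5(num) − v_5(den) = 2; compare against these criteria.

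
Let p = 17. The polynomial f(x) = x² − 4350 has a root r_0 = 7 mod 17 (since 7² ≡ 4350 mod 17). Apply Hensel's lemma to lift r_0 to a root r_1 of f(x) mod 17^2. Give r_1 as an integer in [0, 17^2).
r_1 = 211 (mod 289)

Hensel's recurrence: r_{i+1} = r_i − f(r_i)·(f′(r_i))^{-1} mod 17^{i+2}, with f′(x) = 2x. Iterate:
  r_0 = 7 (mod 17)
  r_1 = 211 (mod 289)
Final: r_1 = 211, and one checks f(r_1) ≡ 0 mod 17^2.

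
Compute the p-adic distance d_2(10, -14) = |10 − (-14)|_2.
d_2(10, -14) = 1/8

Step 1 — x − y = 10 − (-14) = 24. Step 2 — v_2(24) = 3 (factor: 24 = (2^3 · 3); the sign does not affect v_p). Step 3 — |x − y|_2 = 2^{-3} = 1/8.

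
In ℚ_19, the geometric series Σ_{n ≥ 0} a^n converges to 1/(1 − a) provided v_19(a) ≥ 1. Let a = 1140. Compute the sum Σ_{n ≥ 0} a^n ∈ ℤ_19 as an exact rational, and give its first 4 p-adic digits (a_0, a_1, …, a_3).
Σ a^n = 1/(1 − a) = -1/1139;  first 4 digits = (1, 3, 12, 7)

v_19(a) = 1 ≥ 1, so the series converges in ℤ_19 to 1/(1 − a) = 1/(1 − 1140) = -1/1139. Expand this rational in ℤ_19: compute digits iteratively via d_i = x_i mod 19, x_{i+1} = (x_i − d_i)/19. The first 4 digits are (1, 3, 12, 7).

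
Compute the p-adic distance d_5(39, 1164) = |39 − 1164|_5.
d_5(39, 1164) = 1/125

Step 1 — x − y = 39 − 1164 = -1125. Step 2 — v_5(-1125) = 3 (factor: -1125 = −(5^3 · 9); the sign does not affect v_p). Step 3 — |x − y|_5 = 5^{-3} = 1/125.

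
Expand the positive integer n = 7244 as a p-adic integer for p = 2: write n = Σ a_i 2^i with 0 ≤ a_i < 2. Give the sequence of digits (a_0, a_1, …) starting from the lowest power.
(a_0, a_1, …) = (0, 0, 1, 1, 0, 0, 1, 0, 0, 0, 1, 1, 1)

Repeated division by 2 gives the digits low-to-high: 7244 = 1·2^2 + 1·2^3 + 1·2^6 + 1·2^10 + 1·2^11 + 1·2^12. Digit sequence: (0, 0, 1, 1, 0, 0, 1, 0, 0, 0, 1, 1, 1).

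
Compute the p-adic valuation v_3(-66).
v_3(-66) = 1

v_3(n) is the largest exponent k such that 3^k divides n. Factor out: -66 = -3^1 · 22. (Sign doesn't affect v_p.) So v_3(-66) = 1.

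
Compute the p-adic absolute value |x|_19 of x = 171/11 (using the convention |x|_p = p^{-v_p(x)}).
|171/11|_19 = 1/19

Step 1 — compute v_19(x) by factoring powers of 19 out of the numerator and denominator: v_19(171/11) = 1. Step 2 — apply |x|_p = p^{-v_p(x)} = 19^{-1} = 1/19.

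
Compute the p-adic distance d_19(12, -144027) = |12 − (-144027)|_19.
d_19(12, -144027) = 1/6859

Step 1 — x − y = 12 − (-144027) = 144039. Step 2 — v_19(144039) = 3 (factor: 144039 = (19^3 · 21); the sign does not affect v_p). Step 3 — |x − y|_19 = 19^{-3} = 1/6859.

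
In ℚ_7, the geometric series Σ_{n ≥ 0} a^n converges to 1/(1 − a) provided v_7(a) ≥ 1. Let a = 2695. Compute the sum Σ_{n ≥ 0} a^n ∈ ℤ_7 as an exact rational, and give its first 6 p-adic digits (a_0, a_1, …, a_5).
Σ a^n = 1/(1 − a) = -1/2694;  first 6 digits = (1, 0, 6, 0, 2, 5)

v_7(a) = 2 ≥ 1, so the series converges in ℤ_7 to 1/(1 − a) = 1/(1 − 2695) = -1/2694. Expand this rational in ℤ_7: compute digits iteratively via d_i = x_i mod 7, x_{i+1} = (x_i − d_i)/7. The first 6 digits are (1, 0, 6, 0, 2, 5).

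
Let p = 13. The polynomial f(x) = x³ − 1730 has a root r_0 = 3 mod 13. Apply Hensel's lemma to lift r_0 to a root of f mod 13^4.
r_3 = 13029 (mod 28561)

Hensel: r_{i+1} = r_i − f(r_i)/f′(r_i) mod 13^{i+2}, where f′(x) = 3x². Iterate:
  r_0 = 3 (mod 13)
  r_1 = 16 (mod 169)
  r_2 = 2044 (mod 2197)
  r_3 = 13029 (mod 28561)
Final: r = 13029 with f(r) ≡ 0 mod 13^4.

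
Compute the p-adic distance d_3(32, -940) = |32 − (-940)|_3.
d_3(32, -940) = 1/243

Step 1 — x − y = 32 − (-940) = 972. Step 2 — v_3(972) = 5 (factor: 972 = (3^5 · 4); the sign does not affect v_p). Step 3 — |x − y|_3 = 3^{-5} = 1/243.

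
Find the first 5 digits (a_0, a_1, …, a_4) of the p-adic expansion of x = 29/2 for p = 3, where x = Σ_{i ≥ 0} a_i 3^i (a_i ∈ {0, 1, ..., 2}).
(a_0, …, a_4) = (1, 0, 0, 2, 1)

v_3(29/2) = 0 (numerator and denominator both coprime to 3), so x ∈ ℤ_3^×. Compute digits iteratively via a_i = x_i mod 3, x_{i+1} = (x_i − a_i)/3, with x_0 = x:
  x_0 = 29/2;  a_0 = 1;  x_1 = (x_0 − 1)/3 = 9/2
  x_1 = 9/2;  a_1 = 0;  x_2 = (x_1 − 0)/3 = 3/2
  x_2 = 3/2;  a_2 = 0;  x_3 = (x_2 − 0)/3 = 1/2
  x_3 = 1/2;  a_3 = 2;  x_4 = (x_3 − 2)/3 = -1/2
  x_4 = -1/2;  a_4 = 1;  x_5 = (x_4 − 1)/3 = -1/2
Digits: (1, 0, 0, 2, 1).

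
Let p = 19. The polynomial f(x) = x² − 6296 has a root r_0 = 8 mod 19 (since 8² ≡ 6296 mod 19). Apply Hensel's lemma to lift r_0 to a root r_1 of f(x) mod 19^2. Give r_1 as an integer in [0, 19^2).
r_1 = 217 (mod 361)

Hensel's recurrence: r_{i+1} = r_i − f(r_i)·(f′(r_i))^{-1} mod 19^{i+2}, with f′(x) = 2x. Iterate:
  r_0 = 8 (mod 19)
  r_1 = 217 (mod 361)
Final: r_1 = 217, and one checks f(r_1) ≡ 0 mod 19^2.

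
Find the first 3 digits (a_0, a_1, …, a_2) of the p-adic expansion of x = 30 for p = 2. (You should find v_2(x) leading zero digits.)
(a_0, …, a_2) = (0, 1, 1)

v_2(30) = 1, so a_0 = ... = a_0 = 0. Factor out: x = 2^1 · u with u = 15 a unit in ℤ_2. Expand u iteratively via a_{v+i} = u_i mod 2, u_{i+1} = (u_i − a_{v+i})/2:
  u_0 = 15;  a_1 = 1;  u_1 = (u_0 − 1)/2 = 7
  u_1 = 7;  a_2 = 1;  u_2 = (u_1 − 1)/2 = 3
Digits: (0, 1, 1).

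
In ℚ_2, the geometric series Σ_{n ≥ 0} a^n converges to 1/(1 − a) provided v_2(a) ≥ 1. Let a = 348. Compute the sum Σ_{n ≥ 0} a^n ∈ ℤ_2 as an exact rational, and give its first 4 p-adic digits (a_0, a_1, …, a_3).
Σ a^n = 1/(1 − a) = -1/347;  first 4 digits = (1, 0, 1, 1)

v_2(a) = 2 ≥ 1, so the series converges in ℤ_2 to 1/(1 − a) = 1/(1 − 348) = -1/347. Expand this rational in ℤ_2: compute digits iteratively via d_i = x_i mod 2, x_{i+1} = (x_i − d_i)/2. The first 4 digits are (1, 0, 1, 1).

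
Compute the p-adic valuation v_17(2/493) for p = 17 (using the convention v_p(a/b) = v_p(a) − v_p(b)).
v_17(2/493) = -1

Factor powers of 17 from the numerator and denominator of the reduced fraction: 2 = 17^0 · 2 and 493 = 17^1 · 29. Apply v_p(a/b) = v_p(a) − v_p(b): v_17(2/493) = 0 − 1 = -1.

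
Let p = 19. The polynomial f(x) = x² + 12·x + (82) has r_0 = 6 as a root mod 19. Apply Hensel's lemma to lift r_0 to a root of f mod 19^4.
r_3 = 45093 (mod 130321)

Hensel: r_{i+1} = r_i − f(r_i)·(f′(r_i))^{-1} mod 19^{i+2}, f′(x) = 2x + 12. Iterate:
  r_0 = 6 (mod 19)
  r_1 = 329 (mod 361)
  r_2 = 3939 (mod 6859)
  r_3 = 45093 (mod 130321)
Final: r = 45093 satisfies f(r) ≡ 0 mod 19^4.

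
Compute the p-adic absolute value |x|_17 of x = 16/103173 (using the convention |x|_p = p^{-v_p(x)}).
|16/103173|_17 = 4913

Step 1 — compute v_17(x) by factoring powers of 17 out of the numerator and denominator: v_17(16/103173) = -3. Step 2 — apply |x|_p = p^{-v_p(x)} = 17^{3} = 4913.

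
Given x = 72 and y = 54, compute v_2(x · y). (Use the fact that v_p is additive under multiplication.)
v_2(3888) = 4

v_p(x) = 3 (factor: 72 = 2^3 · 9); v_p(y) = 1 (factor: 54 = 2^1 · 27). Additivity: v_p(xy) = v_p(x) + v_p(y) = 3 + 1 = 4. (Direct check: xy = 3888 = 2^4 · (243).)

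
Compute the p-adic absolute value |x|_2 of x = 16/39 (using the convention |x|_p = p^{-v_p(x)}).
|16/39|_2 = 1/16

Step 1 — compute v_2(x) by factoring powers of 2 out of the numerator and denominator: v_2(16/39) = 4. Step 2 — apply |x|_p = p^{-v_p(x)} = 2^{-4} = 1/16.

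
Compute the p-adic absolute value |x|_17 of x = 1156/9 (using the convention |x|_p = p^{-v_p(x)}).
|1156/9|_17 = 1/289

Step 1 — compute v_17(x) by factoring powers of 17 out of the numerator and denominator: v_17(1156/9) = 2. Step 2 — apply |x|_p = p^{-v_p(x)} = 17^{-2} = 1/289.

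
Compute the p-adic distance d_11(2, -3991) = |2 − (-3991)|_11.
d_11(2, -3991) = 1/1331

Step 1 — x − y = 2 − (-3991) = 3993. Step 2 — v_11(3993) = 3 (factor: 3993 = (11^3 · 3); the sign does not affect v_p). Step 3 — |x − y|_11 = 11^{-3} = 1/1331.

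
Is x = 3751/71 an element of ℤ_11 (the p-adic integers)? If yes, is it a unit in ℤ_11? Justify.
x ∈ ℤ_11 but not a unit; v_11(x) = 2 > 0

ℤ_11 = {x ∈ ℚ_11 : v_11(x) ≥ 0} and ℤ_11^× = {x ∈ ℤ_11 : v_11(x) = 0}. Here v_11(3751/71) = v_11(num) − v_11(den) = 2; compare against these criteria.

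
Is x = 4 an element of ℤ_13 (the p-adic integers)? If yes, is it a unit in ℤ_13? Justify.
x ∈ ℤ_13^× (unit); v_13(x) = 0

ℤ_13 = {x ∈ ℚ_13 : v_13(x) ≥ 0} and ℤ_13^× = {x ∈ ℤ_13 : v_13(x) = 0}. Here v_13(4) = v_13(num) − v_13(den) = 0; compare against these criteria.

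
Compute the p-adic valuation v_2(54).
v_2(54) = 1

v_2(n) is the largest exponent k such that 2^k divides n. Factor out: 54 = 2^1 · 27. (Sign doesn't affect v_p.) So v_2(54) = 1.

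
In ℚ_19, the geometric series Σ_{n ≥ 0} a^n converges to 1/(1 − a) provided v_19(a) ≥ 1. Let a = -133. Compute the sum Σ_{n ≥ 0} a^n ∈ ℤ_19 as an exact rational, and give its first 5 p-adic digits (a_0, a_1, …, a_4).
Σ a^n = 1/(1 − a) = 1/134;  first 5 digits = (1, 12, 10, 1, 8)

v_19(a) = 1 ≥ 1, so the series converges in ℤ_19 to 1/(1 − a) = 1/(1 − (-133)) = 1/134. Expand this rational in ℤ_19: compute digits iteratively via d_i = x_i mod 19, x_{i+1} = (x_i − d_i)/19. The first 5 digits are (1, 12, 10, 1, 8).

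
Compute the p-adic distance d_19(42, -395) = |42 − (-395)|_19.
d_19(42, -395) = 1/19

Step 1 — x − y = 42 − (-395) = 437. Step 2 — v_19(437) = 1 (factor: 437 = (19^1 · 23); the sign does not affect v_p). Step 3 — |x − y|_19 = 19^{-1} = 1/19.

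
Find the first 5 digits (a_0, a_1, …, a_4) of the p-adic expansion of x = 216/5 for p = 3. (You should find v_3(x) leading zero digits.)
(a_0, …, a_4) = (0, 0, 0, 1, 2)

v_3(216/5) = 3, so a_0 = ... = a_2 = 0. Factor out: x = 3^3 · u with u = 8/5 a unit in ℤ_3. Expand u iteratively via a_{v+i} = u_i mod 3, u_{i+1} = (u_i − a_{v+i})/3:
  u_0 = 8/5;  a_3 = 1;  u_1 = (u_0 − 1)/3 = 1/5
  u_1 = 1/5;  a_4 = 2;  u_2 = (u_1 − 2)/3 = -3/5
Digits: (0, 0, 0, 1, 2).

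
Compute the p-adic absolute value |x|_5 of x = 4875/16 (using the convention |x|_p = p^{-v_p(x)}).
|4875/16|_5 = 1/125

Step 1 — compute v_5(x) by factoring powers of 5 out of the numerator and denominator: v_5(4875/16) = 3. Step 2 — apply |x|_p = p^{-v_p(x)} = 5^{-3} = 1/125.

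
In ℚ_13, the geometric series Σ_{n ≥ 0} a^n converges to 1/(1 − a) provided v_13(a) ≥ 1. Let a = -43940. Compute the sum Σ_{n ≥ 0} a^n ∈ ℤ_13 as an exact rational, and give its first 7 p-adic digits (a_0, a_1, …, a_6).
Σ a^n = 1/(1 − a) = 1/43941;  first 7 digits = (1, 0, 0, 6, 11, 12, 9)

v_13(a) = 3 ≥ 1, so the series converges in ℤ_13 to 1/(1 − a) = 1/(1 − (-43940)) = 1/43941. Expand this rational in ℤ_13: compute digits iteratively via d_i = x_i mod 13, x_{i+1} = (x_i − d_i)/13. The first 7 digits are (1, 0, 0, 6, 11, 12, 9).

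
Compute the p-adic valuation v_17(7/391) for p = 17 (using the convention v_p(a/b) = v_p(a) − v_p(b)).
v_17(7/391) = -1

Factor powers of 17 from the numerator and denominator of the reduced fraction: 7 = 17^0 · 7 and 391 = 17^1 · 23. Apply v_p(a/b) = v_p(a) − v_p(b): v_17(7/391) = 0 − 1 = -1.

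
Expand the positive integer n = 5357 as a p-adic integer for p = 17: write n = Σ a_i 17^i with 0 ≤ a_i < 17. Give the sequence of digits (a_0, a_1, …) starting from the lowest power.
(a_0, a_1, …) = (2, 9, 1, 1)

Repeated division by 17 gives the digits low-to-high: 5357 = 2 + 9·17^1 + 1·17^2 + 1·17^3. Digit sequence: (2, 9, 1, 1).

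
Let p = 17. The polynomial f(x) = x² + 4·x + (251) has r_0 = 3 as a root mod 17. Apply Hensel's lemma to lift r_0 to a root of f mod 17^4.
r_3 = 38066 (mod 83521)

Hensel: r_{i+1} = r_i − f(r_i)·(f′(r_i))^{-1} mod 17^{i+2}, f′(x) = 2x + 4. Iterate:
  r_0 = 3 (mod 17)
  r_1 = 207 (mod 289)
  r_2 = 3675 (mod 4913)
  r_3 = 38066 (mod 83521)
Final: r = 38066 satisfies f(r) ≡ 0 mod 17^4.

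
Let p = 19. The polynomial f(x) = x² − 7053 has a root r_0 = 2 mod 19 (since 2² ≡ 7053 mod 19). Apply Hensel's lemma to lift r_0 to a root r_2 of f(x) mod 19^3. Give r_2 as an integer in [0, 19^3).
r_2 = 4201 (mod 6859)

Hensel's recurrence: r_{i+1} = r_i − f(r_i)·(f′(r_i))^{-1} mod 19^{i+2}, with f′(x) = 2x. Iterate:
  r_0 = 2 (mod 19)
  r_1 = 230 (mod 361)
  r_2 = 4201 (mod 6859)
Final: r_2 = 4201, and one checks f(r_2) ≡ 0 mod 19^3.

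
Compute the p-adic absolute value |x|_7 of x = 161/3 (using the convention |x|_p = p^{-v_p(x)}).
|161/3|_7 = 1/7

Step 1 — compute v_7(x) by factoring powers of 7 out of the numerator and denominator: v_7(161/3) = 1. Step 2 — apply |x|_p = p^{-v_p(x)} = 7^{-1} = 1/7.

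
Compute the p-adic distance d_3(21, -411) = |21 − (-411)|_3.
d_3(21, -411) = 1/27

Step 1 — x − y = 21 − (-411) = 432. Step 2 — v_3(432) = 3 (factor: 432 = (3^3 · 16); the sign does not affect v_p). Step 3 — |x − y|_3 = 3^{-3} = 1/27.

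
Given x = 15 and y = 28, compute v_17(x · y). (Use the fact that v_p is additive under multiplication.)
v_17(420) = 0

v_p(x) = 0 (factor: 15 = 17^0 · 15); v_p(y) = 0 (factor: 28 = 17^0 · 28). Additivity: v_p(xy) = v_p(x) + v_p(y) = 0 + 0 = 0. (Direct check: xy = 420 = 17^0 · (420).)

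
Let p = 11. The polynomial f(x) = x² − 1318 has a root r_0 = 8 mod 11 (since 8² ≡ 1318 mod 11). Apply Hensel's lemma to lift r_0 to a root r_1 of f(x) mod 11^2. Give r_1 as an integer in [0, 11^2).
r_1 = 41 (mod 121)

Hensel's recurrence: r_{i+1} = r_i − f(r_i)·(f′(r_i))^{-1} mod 11^{i+2}, with f′(x) = 2x. Iterate:
  r_0 = 8 (mod 11)
  r_1 = 41 (mod 121)
Final: r_1 = 41, and one checks f(r_1) ≡ 0 mod 11^2.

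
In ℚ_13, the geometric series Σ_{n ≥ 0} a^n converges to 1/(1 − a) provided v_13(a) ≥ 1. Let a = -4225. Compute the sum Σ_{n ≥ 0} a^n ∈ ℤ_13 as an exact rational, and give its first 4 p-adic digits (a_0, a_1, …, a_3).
Σ a^n = 1/(1 − a) = 1/4226;  first 4 digits = (1, 0, 1, 11)

v_13(a) = 2 ≥ 1, so the series converges in ℤ_13 to 1/(1 − a) = 1/(1 − (-4225)) = 1/4226. Expand this rational in ℤ_13: compute digits iteratively via d_i = x_i mod 13, x_{i+1} = (x_i − d_i)/13. The first 4 digits are (1, 0, 1, 11).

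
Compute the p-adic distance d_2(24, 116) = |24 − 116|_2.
d_2(24, 116) = 1/4

Step 1 — x − y = 24 − 116 = -92. Step 2 — v_2(-92) = 2 (factor: -92 = −(2^2 · 23); the sign does not affect v_p). Step 3 — |x − y|_2 = 2^{-2} = 1/4.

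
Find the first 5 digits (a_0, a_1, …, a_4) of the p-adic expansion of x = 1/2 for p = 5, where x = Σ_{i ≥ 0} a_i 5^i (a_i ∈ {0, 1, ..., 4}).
(a_0, …, a_4) = (3, 2, 2, 2, 2)

v_5(1/2) = 0 (numerator and denominator both coprime to 5), so x ∈ ℤ_5^×. Compute digits iteratively via a_i = x_i mod 5, x_{i+1} = (x_i − a_i)/5, with x_0 = x:
  x_0 = 1/2;  a_0 = 3;  x_1 = (x_0 − 3)/5 = -1/2
  x_1 = -1/2;  a_1 = 2;  x_2 = (x_1 − 2)/5 = -1/2
  x_2 = -1/2;  a_2 = 2;  x_3 = (x_2 − 2)/5 = -1/2
  x_3 = -1/2;  a_3 = 2;  x_4 = (x_3 − 2)/5 = -1/2
  x_4 = -1/2;  a_4 = 2;  x_5 = (x_4 − 2)/5 = -1/2
Digits: (3, 2, 2, 2, 2).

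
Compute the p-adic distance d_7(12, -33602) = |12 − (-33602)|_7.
d_7(12, -33602) = 1/16807

Step 1 — x − y = 12 − (-33602) = 33614. Step 2 — v_7(33614) = 5 (factor: 33614 = (7^5 · 2); the sign does not affect v_p). Step 3 — |x − y|_7 = 7^{-5} = 1/16807.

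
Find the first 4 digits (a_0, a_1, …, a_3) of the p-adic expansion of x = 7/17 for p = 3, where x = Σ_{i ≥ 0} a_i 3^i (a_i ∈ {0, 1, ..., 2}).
(a_0, …, a_3) = (2, 0, 0, 1)

v_3(7/17) = 0 (numerator and denominator both coprime to 3), so x ∈ ℤ_3^×. Compute digits iteratively via a_i = x_i mod 3, x_{i+1} = (x_i − a_i)/3, with x_0 = x:
  x_0 = 7/17;  a_0 = 2;  x_1 = (x_0 − 2)/3 = -9/17
  x_1 = -9/17;  a_1 = 0;  x_2 = (x_1 − 0)/3 = -3/17
  x_2 = -3/17;  a_2 = 0;  x_3 = (x_2 − 0)/3 = -1/17
  x_3 = -1/17;  a_3 = 1;  x_4 = (x_3 − 1)/3 = -6/17
Digits: (2, 0, 0, 1).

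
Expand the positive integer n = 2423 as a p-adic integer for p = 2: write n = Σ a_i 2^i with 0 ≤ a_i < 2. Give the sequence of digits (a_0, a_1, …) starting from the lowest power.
(a_0, a_1, …) = (1, 1, 1, 0, 1, 1, 1, 0, 1, 0, 0, 1)

Repeated division by 2 gives the digits low-to-high: 2423 = 1 + 1·2^1 + 1·2^2 + 1·2^4 + 1·2^5 + 1·2^6 + 1·2^8 + 1·2^11. Digit sequence: (1, 1, 1, 0, 1, 1, 1, 0, 1, 0, 0, 1).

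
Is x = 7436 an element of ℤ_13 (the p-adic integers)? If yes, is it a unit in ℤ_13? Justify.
x ∈ ℤ_13 but not a unit; v_13(x) = 2 > 0

ℤ_13 = {x ∈ ℚ_13 : v_13(x) ≥ 0} and ℤ_13^× = {x ∈ ℤ_13 : v_13(x) = 0}. Here v_13(7436) = v_13(num) − v_13(den) = 2; compare against these criteria.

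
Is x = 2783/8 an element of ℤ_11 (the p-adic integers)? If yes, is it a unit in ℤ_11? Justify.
x ∈ ℤ_11 but not a unit; v_11(x) = 2 > 0

ℤ_11 = {x ∈ ℚ_11 : v_11(x) ≥ 0} and ℤ_11^× = {x ∈ ℤ_11 : v_11(x) = 0}. Here v_11(2783/8) = v_11(num) − v_11(den) = 2; compare against these criteria.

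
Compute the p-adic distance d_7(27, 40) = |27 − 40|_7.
d_7(27, 40) = 1

Step 1 — x − y = 27 − 40 = -13. Step 2 — v_7(-13) = 0 (factor: -13 = −(7^0 · 13); the sign does not affect v_p). Step 3 — |x − y|_7 = 7^{0} = 1.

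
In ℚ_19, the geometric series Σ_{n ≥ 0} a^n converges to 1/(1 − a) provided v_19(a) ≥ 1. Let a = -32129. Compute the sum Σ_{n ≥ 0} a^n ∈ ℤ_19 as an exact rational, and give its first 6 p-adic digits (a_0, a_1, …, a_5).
Σ a^n = 1/(1 − a) = 1/32130;  first 6 digits = (1, 0, 6, 14, 16, 17)

v_19(a) = 2 ≥ 1, so the series converges in ℤ_19 to 1/(1 − a) = 1/(1 − (-32129)) = 1/32130. Expand this rational in ℤ_19: compute digits iteratively via d_i = x_i mod 19, x_{i+1} = (x_i − d_i)/19. The first 6 digits are (1, 0, 6, 14, 16, 17).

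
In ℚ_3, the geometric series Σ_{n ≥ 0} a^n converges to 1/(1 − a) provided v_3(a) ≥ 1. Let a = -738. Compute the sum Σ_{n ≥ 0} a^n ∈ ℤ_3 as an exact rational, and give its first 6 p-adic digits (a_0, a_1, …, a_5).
Σ a^n = 1/(1 − a) = 1/739;  first 6 digits = (1, 0, 2, 2, 0, 0)

v_3(a) = 2 ≥ 1, so the series converges in ℤ_3 to 1/(1 − a) = 1/(1 − (-738)) = 1/739. Expand this rational in ℤ_3: compute digits iteratively via d_i = x_i mod 3, x_{i+1} = (x_i − d_i)/3. The first 6 digits are (1, 0, 2, 2, 0, 0).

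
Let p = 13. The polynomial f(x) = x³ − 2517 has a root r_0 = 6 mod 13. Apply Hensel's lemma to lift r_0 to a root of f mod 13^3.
r_2 = 708 (mod 2197)

Hensel: r_{i+1} = r_i − f(r_i)/f′(r_i) mod 13^{i+2}, where f′(x) = 3x². Iterate:
  r_0 = 6 (mod 13)
  r_1 = 32 (mod 169)
  r_2 = 708 (mod 2197)
Final: r = 708 with f(r) ≡ 0 mod 13^3.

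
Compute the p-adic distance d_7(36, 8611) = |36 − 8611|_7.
d_7(36, 8611) = 1/343

Step 1 — x − y = 36 − 8611 = -8575. Step 2 — v_7(-8575) = 3 (factor: -8575 = −(7^3 · 25); the sign does not affect v_p). Step 3 — |x − y|_7 = 7^{-3} = 1/343.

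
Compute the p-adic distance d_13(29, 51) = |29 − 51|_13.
d_13(29, 51) = 1

Step 1 — x − y = 29 − 51 = -22. Step 2 — v_13(-22) = 0 (factor: -22 = −(13^0 · 22); the sign does not affect v_p). Step 3 — |x − y|_13 = 13^{0} = 1.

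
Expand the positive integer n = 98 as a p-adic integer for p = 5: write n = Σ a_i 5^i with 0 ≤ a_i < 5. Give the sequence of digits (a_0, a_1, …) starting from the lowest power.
(a_0, a_1, …) = (3, 4, 3)

Repeated division by 5 gives the digits low-to-high: 98 = 3 + 4·5^1 + 3·5^2. Digit sequence: (3, 4, 3).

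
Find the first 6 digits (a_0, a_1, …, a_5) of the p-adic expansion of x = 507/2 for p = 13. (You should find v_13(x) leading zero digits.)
(a_0, …, a_5) = (0, 0, 8, 6, 6, 6)

v_13(507/2) = 2, so a_0 = ... = a_1 = 0. Factor out: x = 13^2 · u with u = 3/2 a unit in ℤ_13. Expand u iteratively via a_{v+i} = u_i mod 13, u_{i+1} = (u_i − a_{v+i})/13:
  u_0 = 3/2;  a_2 = 8;  u_1 = (u_0 − 8)/13 = -1/2
  u_1 = -1/2;  a_3 = 6;  u_2 = (u_1 − 6)/13 = -1/2
  u_2 = -1/2;  a_4 = 6;  u_3 = (u_2 − 6)/13 = -1/2
  u_3 = -1/2;  a_5 = 6;  u_4 = (u_3 − 6)/13 = -1/2
Digits: (0, 0, 8, 6, 6, 6).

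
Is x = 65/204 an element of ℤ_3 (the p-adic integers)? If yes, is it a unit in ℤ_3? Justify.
x ∉ ℤ_3 (v_3(x) = -1 < 0)

ℤ_3 = {x ∈ ℚ_3 : v_3(x) ≥ 0} and ℤ_3^× = {x ∈ ℤ_3 : v_3(x) = 0}. Here v_3(65/204) = v_3(num) − v_3(den) = -1; compare against these criteria.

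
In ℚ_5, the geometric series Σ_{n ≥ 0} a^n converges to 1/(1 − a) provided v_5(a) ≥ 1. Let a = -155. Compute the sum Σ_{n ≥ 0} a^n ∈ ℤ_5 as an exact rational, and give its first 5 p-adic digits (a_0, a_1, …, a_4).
Σ a^n = 1/(1 − a) = 1/156;  first 5 digits = (1, 4, 4, 4, 0)

v_5(a) = 1 ≥ 1, so the series converges in ℤ_5 to 1/(1 − a) = 1/(1 − (-155)) = 1/156. Expand this rational in ℤ_5: compute digits iteratively via d_i = x_i mod 5, x_{i+1} = (x_i − d_i)/5. The first 5 digits are (1, 4, 4, 4, 0).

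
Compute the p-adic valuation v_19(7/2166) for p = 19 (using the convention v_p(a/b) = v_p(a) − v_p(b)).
v_19(7/2166) = -2

Factor powers of 19 from the numerator and denominator of the reduced fraction: 7 = 19^0 · 7 and 2166 = 19^2 · 6. Apply v_p(a/b) = v_p(a) − v_p(b): v_19(7/2166) = 0 − 2 = -2.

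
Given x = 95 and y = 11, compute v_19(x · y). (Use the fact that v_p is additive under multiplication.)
v_19(1045) = 1

v_p(x) = 1 (factor: 95 = 19^1 · 5); v_p(y) = 0 (factor: 11 = 19^0 · 11). Additivity: v_p(xy) = v_p(x) + v_p(y) = 1 + 0 = 1. (Direct check: xy = 1045 = 19^1 · (55).)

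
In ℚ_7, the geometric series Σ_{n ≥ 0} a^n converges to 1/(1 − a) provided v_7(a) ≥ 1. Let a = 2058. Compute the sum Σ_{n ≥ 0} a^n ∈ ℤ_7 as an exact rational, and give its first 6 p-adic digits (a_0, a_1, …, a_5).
Σ a^n = 1/(1 − a) = -1/2057;  first 6 digits = (1, 0, 0, 6, 0, 0)

v_7(a) = 3 ≥ 1, so the series converges in ℤ_7 to 1/(1 − a) = 1/(1 − 2058) = -1/2057. Expand this rational in ℤ_7: compute digits iteratively via d_i = x_i mod 7, x_{i+1} = (x_i − d_i)/7. The first 6 digits are (1, 0, 0, 6, 0, 0).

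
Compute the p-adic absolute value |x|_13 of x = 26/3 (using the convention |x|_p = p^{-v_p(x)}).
|26/3|_13 = 1/13

Step 1 — compute v_13(x) by factoring powers of 13 out of the numerator and denominator: v_13(26/3) = 1. Step 2 — apply |x|_p = p^{-v_p(x)} = 13^{-1} = 1/13.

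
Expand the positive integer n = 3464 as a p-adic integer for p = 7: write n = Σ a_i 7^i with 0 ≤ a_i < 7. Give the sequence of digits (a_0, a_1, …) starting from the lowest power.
(a_0, a_1, …) = (6, 4, 0, 3, 1)

Repeated division by 7 gives the digits low-to-high: 3464 = 6 + 4·7^1 + 3·7^3 + 1·7^4. Digit sequence: (6, 4, 0, 3, 1).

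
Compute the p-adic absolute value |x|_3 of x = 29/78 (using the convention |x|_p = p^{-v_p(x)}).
|29/78|_3 = 3

Step 1 — compute v_3(x) by factoring powers of 3 out of the numerator and denominator: v_3(29/78) = -1. Step 2 — apply |x|_p = p^{-v_p(x)} = 3^{1} = 3.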